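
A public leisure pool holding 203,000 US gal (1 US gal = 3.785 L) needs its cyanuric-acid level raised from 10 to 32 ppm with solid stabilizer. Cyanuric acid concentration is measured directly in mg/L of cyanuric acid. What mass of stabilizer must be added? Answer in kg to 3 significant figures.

16.9 kg

Volume: 203,000 US gal × 3.785 L/gal = 768,355 L.
CYA to add: (32 − 10) = 22 mg/L × 768,355 L = 16,900 g cyanuric acid.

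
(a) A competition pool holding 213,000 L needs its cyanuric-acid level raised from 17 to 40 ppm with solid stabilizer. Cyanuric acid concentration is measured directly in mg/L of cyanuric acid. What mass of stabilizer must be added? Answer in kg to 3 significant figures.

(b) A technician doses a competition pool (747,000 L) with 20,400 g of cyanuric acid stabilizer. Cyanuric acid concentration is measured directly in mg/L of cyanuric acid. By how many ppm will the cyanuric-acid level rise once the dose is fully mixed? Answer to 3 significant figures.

(a) 4.90 kg; (b) 27.3 ppm

(a) CYA to add: (40 − 17) = 23 mg/L × 213,000 L = 4899 g cyanuric acid.

(b) Rise: 20,400 g / 747,000 L × 1000 = 27.31 mg/L.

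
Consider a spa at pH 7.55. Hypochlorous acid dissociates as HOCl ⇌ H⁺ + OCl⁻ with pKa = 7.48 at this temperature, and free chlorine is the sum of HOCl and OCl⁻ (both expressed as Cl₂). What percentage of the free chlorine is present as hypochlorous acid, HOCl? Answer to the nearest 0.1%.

46.0%

[OCl⁻]/[HOCl] = 10^(pH − pKa) = 10^(7.55 − 7.48) = 10^0.07 = 1.175.
Fraction as HOCl = 1 / (1 + 1.175) = 0.4598.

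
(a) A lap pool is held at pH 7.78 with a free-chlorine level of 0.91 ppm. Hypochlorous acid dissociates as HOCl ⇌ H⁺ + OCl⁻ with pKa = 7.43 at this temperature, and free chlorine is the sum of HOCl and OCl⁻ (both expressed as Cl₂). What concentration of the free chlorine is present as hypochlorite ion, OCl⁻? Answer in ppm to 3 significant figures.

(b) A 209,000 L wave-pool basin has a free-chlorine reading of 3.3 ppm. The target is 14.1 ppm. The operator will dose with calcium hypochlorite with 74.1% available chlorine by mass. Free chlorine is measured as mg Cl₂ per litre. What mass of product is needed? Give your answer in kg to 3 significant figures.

(a) [OCl⁻]/[HOCl] = 10^(pH − pKa) = 10^(7.78 − 7.43) = 10^0.35 = 2.239.
(a) Fraction as HOCl = 1 / (1 + 2.239) = 0.3088.
(a) OCl⁻ = (1 − 0.3088) × 0.91 ppm = 0.629 ppm.

(b) Chlorine deficit: 14.1 − 3.3 = 10.8 ppm = 10.8 mg/L as Cl₂.
(b) Cl₂ equivalent needed: 10.8 mg/L × 209,000 L = 2,257,000 mg = 2257 g.
(b) Product at 74.1% available chlorine: 2257 / 0.741 = 3046 g.

(a) 0.629 ppm; (b) 3.05 kg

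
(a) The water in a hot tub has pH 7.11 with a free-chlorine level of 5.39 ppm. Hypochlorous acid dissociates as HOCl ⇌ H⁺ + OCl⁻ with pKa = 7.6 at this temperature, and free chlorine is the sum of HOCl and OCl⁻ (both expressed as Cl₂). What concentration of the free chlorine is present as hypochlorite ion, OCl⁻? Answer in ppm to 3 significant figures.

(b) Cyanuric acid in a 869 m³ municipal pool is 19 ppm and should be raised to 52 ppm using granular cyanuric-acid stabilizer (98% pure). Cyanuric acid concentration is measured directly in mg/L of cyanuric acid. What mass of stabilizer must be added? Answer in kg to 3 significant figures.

(a) [OCl⁻]/[HOCl] = 10^(pH − pKa) = 10^(7.11 − 7.6) = 10^-0.49 = 0.3236.
(a) Fraction as HOCl = 1 / (1 + 0.3236) = 0.7555.
(a) OCl⁻ = (1 − 0.7555) × 5.39 ppm = 1.318 ppm.

(b) Volume: 869 m³ = 869,000 L.
(b) CYA to add: (52 − 19) = 33 mg/L × 869,000 L = 28,680 g cyanuric acid.
(b) At 98% purity: 28,680 / 0.98 = 29,260 g product.

(a) 1.32 ppm; (b) 29.3 kg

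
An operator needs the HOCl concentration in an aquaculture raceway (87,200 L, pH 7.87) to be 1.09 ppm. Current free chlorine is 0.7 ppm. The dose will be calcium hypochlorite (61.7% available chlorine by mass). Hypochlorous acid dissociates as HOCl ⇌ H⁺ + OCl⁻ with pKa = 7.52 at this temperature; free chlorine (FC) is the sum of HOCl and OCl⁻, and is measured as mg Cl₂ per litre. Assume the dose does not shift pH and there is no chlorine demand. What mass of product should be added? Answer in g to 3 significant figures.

[OCl⁻]/[HOCl] = 10^(pH − pKa) = 10^(7.87 − 7.52) = 2.239; fraction as HOCl = 1/(1 + 2.239) = 0.3088.
Free chlorine required for 1.09 ppm HOCl: 1.09 / 0.3088 = 3.53 ppm.
FC to add: 3.53 − 0.7 = 2.83 mg/L as Cl₂.
Cl₂ equivalent: 2.83 mg/L × 87,200 L = 246.8 g.
Product at 61.7% available Cl: 246.8 / 0.617 = 400 g.

400 g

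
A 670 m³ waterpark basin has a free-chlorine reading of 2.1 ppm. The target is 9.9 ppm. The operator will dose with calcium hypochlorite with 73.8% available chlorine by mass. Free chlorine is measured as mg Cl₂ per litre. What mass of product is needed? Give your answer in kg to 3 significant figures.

7.08 kg

Volume: 670 m³ = 670,000 L.
Chlorine deficit: 9.9 − 2.1 = 7.8 ppm = 7.8 mg/L as Cl₂.
Cl₂ equivalent needed: 7.8 mg/L × 670,000 L = 5,226,000 mg = 5226 g.
Product at 73.8% available chlorine: 5226 / 0.738 = 7081 g.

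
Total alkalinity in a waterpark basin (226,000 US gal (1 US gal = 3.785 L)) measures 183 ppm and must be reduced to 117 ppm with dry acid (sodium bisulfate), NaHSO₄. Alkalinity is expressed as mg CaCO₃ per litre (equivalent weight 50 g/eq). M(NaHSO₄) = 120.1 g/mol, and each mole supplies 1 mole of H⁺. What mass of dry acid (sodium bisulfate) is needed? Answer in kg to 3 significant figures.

136 kg

Volume: 226,000 US gal × 3.785 L/gal = 855,410 L.
Alkalinity to neutralize: (183 − 117) = 66 mg/L as CaCO₃ × 855,410 L = 56,460 g as CaCO₃.
Equivalents of H⁺ required: 56,460 ÷ 50 g/eq = 1129 eq = 1129 mol NaHSO₄.
Mass of NaHSO₄: 1129 × 120.1 = 135,600 g.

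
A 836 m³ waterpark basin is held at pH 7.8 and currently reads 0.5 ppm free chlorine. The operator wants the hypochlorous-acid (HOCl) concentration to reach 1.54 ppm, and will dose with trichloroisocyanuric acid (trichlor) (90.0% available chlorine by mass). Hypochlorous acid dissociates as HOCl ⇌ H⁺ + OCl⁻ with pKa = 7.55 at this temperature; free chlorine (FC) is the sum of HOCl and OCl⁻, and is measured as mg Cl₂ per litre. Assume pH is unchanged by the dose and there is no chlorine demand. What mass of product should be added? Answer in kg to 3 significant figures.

3.51 kg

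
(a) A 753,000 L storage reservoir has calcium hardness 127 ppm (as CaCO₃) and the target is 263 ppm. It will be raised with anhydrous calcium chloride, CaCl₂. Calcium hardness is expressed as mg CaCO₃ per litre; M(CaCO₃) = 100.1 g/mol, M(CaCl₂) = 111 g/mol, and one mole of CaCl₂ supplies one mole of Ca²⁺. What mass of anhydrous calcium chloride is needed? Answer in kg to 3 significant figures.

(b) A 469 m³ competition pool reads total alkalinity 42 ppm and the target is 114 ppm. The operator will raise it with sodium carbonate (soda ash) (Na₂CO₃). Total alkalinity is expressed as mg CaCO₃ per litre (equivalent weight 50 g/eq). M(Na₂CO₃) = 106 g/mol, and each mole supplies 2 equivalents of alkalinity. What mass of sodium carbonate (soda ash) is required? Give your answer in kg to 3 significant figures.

(a) 114 kg; (b) 35.8 kg

(a) Hardness to add: (263 − 127) = 136 mg/L as CaCO₃ × 753,000 L = 102,400 g as CaCO₃.
(a) Moles of Ca²⁺ (1 mol Ca²⁺ ≡ 1 mol CaCO₃): 102,400 / 100.1 g/mol = 1023 mol.
(a) Mass of CaCl₂: 1023 × 111 = 113,600 g.

(b) Volume: 469 m³ = 469,000 L.
(b) Alkalinity to add: (114 − 42) = 72 mg/L as CaCO₃ × 469,000 L = 33,770 g as CaCO₃.
(b) Equivalents: 33,770 g ÷ 50 g/eq = 675.4 eq.
(b) Each mole of Na₂CO₃ supplies 2 eq, so 675.4 / 2 = 337.7 mol.
(b) Mass: 337.7 mol × 106 g/mol = 35,790 g.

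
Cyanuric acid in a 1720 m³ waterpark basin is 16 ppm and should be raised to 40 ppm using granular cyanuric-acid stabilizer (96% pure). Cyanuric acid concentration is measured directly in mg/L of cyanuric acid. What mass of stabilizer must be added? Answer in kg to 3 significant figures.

Volume: 1720 m³ = 1,720,000 L.
CYA to add: (40 − 16) = 24 mg/L × 1,720,000 L = 41,280 g cyanuric acid.
At 96% purity: 41,280 / 0.96 = 43,000 g product.

43.0 kg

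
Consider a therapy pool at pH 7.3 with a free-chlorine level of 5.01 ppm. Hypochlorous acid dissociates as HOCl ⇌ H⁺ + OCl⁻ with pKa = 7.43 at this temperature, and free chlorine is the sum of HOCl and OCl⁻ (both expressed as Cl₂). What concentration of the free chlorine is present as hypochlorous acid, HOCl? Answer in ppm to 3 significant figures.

[OCl⁻]/[HOCl] = 10^(pH − pKa) = 10^(7.3 − 7.43) = 10^-0.13 = 0.7413.
Fraction as HOCl = 1 / (1 + 0.7413) = 0.5743.
HOCl = 0.5743 × 5.01 ppm = 2.877 ppm.

2.88 ppm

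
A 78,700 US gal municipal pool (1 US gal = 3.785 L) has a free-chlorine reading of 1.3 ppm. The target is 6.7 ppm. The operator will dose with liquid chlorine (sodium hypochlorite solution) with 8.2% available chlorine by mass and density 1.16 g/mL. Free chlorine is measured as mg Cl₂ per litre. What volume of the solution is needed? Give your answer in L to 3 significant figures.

Volume: 78,700 US gal × 3.785 L/gal = 297,880 L.
Chlorine deficit: 6.7 − 1.3 = 5.4 ppm = 5.4 mg/L as Cl₂.
Cl₂ equivalent needed: 5.4 mg/L × 297,880 L = 1,609,000 mg = 1609 g.
Product at 8.2% available chlorine: 1609 / 0.082 = 19,620 g.
Volume at density 1.16 g/mL: 19,620 g ÷ 1.16 g/mL = 16,910 mL.

16.9 L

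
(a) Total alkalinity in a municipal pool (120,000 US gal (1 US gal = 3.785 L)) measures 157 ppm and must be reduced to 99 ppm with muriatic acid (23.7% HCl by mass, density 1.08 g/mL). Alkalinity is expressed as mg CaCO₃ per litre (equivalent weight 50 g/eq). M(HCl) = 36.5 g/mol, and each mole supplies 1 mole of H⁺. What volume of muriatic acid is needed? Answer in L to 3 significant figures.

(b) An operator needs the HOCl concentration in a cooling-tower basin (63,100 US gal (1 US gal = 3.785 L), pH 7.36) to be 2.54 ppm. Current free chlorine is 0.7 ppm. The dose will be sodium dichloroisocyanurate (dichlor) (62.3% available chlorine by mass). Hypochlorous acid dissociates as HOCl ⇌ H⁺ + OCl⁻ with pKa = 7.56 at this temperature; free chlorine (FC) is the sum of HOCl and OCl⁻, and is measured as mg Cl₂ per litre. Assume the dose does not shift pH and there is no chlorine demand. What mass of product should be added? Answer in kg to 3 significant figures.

(a) 75.1 L; (b) 1.32 kg

(a) Volume: 120,000 US gal × 3.785 L/gal = 454,200 L.
(a) Alkalinity to neutralize: (157 − 99) = 58 mg/L as CaCO₃ × 454,200 L = 26,340 g as CaCO₃.
(a) Equivalents of H⁺ required: 26,340 ÷ 50 g/eq = 526.9 eq = 526.9 mol HCl.
(a) Mass of HCl: 526.9 × 36.5 = 19,230 g.
(a) Mass of 23.7% solution: 19,230 / 0.237 = 81,140 g.
(a) Volume: 81,140 g ÷ 1.08 g/mL = 75,130 mL.

(b) Volume: 63,100 US gal × 3.785 L/gal = 238,834 L.
(b) [OCl⁻]/[HOCl] = 10^(pH − pKa) = 10^(7.36 − 7.56) = 0.631; fraction as HOCl = 1/(1 + 0.631) = 0.6131.
(b) Free chlorine required for 2.54 ppm HOCl: 2.54 / 0.6131 = 4.143 ppm.
(b) FC to add: 4.143 − 0.7 = 3.443 mg/L as Cl₂.
(b) Cl₂ equivalent: 3.443 mg/L × 238,834 L = 822.2 g.
(b) Product at 62.3% available Cl: 822.2 / 0.623 = 1320 g.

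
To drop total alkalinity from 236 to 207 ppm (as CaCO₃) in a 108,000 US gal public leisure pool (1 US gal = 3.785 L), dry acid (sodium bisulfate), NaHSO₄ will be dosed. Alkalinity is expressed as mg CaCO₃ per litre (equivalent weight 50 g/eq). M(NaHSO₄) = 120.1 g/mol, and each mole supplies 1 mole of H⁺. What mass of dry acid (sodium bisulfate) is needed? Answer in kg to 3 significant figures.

28.5 kg

Volume: 108,000 US gal × 3.785 L/gal = 408,780 L.
Alkalinity to neutralize: (236 − 207) = 29 mg/L as CaCO₃ × 408,780 L = 11,850 g as CaCO₃.
Equivalents of H⁺ required: 11,850 ÷ 50 g/eq = 237.1 eq = 237.1 mol NaHSO₄.
Mass of NaHSO₄: 237.1 × 120.1 = 28,470 g.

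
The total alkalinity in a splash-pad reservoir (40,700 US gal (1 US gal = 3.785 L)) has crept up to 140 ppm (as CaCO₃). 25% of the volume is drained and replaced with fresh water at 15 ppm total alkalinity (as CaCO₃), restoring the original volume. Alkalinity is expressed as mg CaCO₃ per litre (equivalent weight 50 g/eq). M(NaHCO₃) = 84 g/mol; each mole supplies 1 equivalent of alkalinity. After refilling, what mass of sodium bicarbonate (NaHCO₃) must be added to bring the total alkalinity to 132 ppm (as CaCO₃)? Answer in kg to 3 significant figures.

6.02 kg

Volume: 40,700 US gal × 3.785 L/gal = 154,050 L.
After draining 25% and refilling: 140 × 0.75 + 15 × 0.25 = 108.75 ppm.
Deficit to target: 132 − 108.75 = 23.25 mg/L.
As CaCO₃: 23.25 mg/L × 154,050 L = 3582 g; ÷ 50 g/eq ÷ 1 = 71.63 mol NaHCO₃.
Mass: 71.63 × 84 = 6017 g.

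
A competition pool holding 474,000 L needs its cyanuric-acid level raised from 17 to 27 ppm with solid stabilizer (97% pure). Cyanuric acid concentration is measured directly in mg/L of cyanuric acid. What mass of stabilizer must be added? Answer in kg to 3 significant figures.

CYA to add: (27 − 17) = 10 mg/L × 474,000 L = 4740 g cyanuric acid.
At 97% purity: 4740 / 0.97 = 4887 g product.

4.89 kg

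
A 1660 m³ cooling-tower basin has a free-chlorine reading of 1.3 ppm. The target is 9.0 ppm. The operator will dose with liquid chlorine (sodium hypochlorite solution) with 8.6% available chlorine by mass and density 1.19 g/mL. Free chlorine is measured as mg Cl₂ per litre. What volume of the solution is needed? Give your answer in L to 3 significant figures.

Volume: 1660 m³ = 1,660,000 L.
Chlorine deficit: 9.0 − 1.3 = 7.7 ppm = 7.7 mg/L as Cl₂.
Cl₂ equivalent needed: 7.7 mg/L × 1,660,000 L = 12,780,000 mg = 12,780 g.
Product at 8.6% available chlorine: 12,780 / 0.086 = 148,600 g.
Volume at density 1.19 g/mL: 148,600 g ÷ 1.19 g/mL = 124,900 mL.

125 L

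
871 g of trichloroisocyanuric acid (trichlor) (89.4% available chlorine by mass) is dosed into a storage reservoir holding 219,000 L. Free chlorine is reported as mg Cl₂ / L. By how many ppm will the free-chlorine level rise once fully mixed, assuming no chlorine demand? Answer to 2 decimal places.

3.56 ppm

Available chlorine delivered: 871 g × 0.894 = 778.7 g as Cl₂.
Concentration rise: 778.7 g / 219,000 L = 3.556 mg/L = 3.56 ppm.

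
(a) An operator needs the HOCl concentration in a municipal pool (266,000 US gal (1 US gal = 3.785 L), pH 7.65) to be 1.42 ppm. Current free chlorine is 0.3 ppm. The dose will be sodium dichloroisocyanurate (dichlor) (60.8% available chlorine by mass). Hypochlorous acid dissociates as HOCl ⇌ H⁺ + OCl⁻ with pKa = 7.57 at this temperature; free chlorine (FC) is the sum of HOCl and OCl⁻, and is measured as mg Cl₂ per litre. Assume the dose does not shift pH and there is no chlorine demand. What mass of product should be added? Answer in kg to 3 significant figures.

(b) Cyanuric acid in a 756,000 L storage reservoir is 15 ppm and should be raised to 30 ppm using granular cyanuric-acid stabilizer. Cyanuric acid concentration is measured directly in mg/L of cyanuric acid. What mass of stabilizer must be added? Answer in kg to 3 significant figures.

(a) Volume: 266,000 US gal × 3.785 L/gal = 1,006,810 L.
(a) [OCl⁻]/[HOCl] = 10^(pH − pKa) = 10^(7.65 − 7.57) = 1.202; fraction as HOCl = 1/(1 + 1.202) = 0.4541.
(a) Free chlorine required for 1.42 ppm HOCl: 1.42 / 0.4541 = 3.127 ppm.
(a) FC to add: 3.127 − 0.3 = 2.827 mg/L as Cl₂.
(a) Cl₂ equivalent: 2.827 mg/L × 1,006,810 L = 2846 g.
(a) Product at 60.8% available Cl: 2846 / 0.608 = 4682 g.

(b) CYA to add: (30 − 15) = 15 mg/L × 756,000 L = 11,340 g cyanuric acid.

(a) 4.68 kg; (b) 11.3 kg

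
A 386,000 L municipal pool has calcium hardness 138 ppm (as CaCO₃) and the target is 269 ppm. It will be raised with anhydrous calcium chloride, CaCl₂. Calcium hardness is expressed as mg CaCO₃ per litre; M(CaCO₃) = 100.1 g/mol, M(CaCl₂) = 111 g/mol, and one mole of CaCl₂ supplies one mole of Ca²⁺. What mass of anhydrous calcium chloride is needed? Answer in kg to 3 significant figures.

56.1 kg

Hardness to add: (269 − 138) = 131 mg/L as CaCO₃ × 386,000 L = 50,570 g as CaCO₃.
Moles of Ca²⁺ (1 mol Ca²⁺ ≡ 1 mol CaCO₃): 50,570 / 100.1 g/mol = 505.2 mol.
Mass of CaCl₂: 505.2 × 111 = 56,070 g.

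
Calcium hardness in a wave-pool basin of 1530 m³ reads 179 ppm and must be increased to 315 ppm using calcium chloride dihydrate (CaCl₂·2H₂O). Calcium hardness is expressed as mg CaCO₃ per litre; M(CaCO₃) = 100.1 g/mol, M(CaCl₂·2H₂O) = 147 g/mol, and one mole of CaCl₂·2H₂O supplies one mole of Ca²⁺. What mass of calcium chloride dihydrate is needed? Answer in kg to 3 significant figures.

306 kg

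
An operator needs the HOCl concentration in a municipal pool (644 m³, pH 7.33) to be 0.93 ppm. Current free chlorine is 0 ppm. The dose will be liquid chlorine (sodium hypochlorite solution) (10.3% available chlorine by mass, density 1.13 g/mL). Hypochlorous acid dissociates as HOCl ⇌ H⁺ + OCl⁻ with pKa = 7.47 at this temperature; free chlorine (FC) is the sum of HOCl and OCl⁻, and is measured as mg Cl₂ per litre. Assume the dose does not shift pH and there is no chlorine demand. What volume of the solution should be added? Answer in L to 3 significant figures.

8.87 L

Volume: 644 m³ = 644,000 L.
[OCl⁻]/[HOCl] = 10^(pH − pKa) = 10^(7.33 − 7.47) = 0.7244; fraction as HOCl = 1/(1 + 0.7244) = 0.5799.
Free chlorine required for 0.93 ppm HOCl: 0.93 / 0.5799 = 1.604 ppm.
FC to add: 1.604 − 0 = 1.604 mg/L as Cl₂.
Cl₂ equivalent: 1.604 mg/L × 644,000 L = 1033 g.
Product at 10.3% available Cl: 1033 / 0.103 = 10,030 g.
Volume: 10,030 g ÷ 1.13 g/mL = 8874 mL.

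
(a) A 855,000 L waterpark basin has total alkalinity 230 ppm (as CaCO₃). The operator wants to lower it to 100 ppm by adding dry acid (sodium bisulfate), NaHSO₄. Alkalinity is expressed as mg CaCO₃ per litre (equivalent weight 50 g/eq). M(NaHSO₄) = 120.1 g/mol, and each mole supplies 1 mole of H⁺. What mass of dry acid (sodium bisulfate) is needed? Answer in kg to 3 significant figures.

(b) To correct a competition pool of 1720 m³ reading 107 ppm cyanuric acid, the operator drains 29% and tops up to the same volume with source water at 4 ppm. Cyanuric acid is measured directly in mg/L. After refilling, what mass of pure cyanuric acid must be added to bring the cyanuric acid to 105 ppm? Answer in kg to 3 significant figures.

(a) 267 kg; (b) 47.9 kg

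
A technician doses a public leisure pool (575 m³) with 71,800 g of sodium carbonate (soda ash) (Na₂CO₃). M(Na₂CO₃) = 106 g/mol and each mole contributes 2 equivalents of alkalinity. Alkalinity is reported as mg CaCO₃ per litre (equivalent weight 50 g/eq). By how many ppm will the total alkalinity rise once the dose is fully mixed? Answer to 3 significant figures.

118 ppm

Volume: 575 m³ = 575,000 L.
Moles of Na₂CO₃: 71,800 g ÷ 106 g/mol = 677.4 mol → 1355 eq of alkalinity.
As CaCO₃: 1355 eq × 50 g/eq = 67,740 g.
Rise: 67,740 g / 575,000 L × 1000 = 117.8 mg/L.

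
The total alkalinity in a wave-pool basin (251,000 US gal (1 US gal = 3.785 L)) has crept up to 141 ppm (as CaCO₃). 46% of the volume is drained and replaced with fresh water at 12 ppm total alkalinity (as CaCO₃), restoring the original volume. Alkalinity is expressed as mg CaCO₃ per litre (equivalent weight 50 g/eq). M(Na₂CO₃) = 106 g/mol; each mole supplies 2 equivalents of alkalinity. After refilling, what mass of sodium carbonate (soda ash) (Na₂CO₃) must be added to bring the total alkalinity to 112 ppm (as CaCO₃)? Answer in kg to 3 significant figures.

Volume: 251,000 US gal × 3.785 L/gal = 950,035 L.
After draining 46% and refilling: 141 × 0.54 + 12 × 0.46 = 81.66 ppm.
Deficit to target: 112 − 81.66 = 30.34 mg/L.
As CaCO₃: 30.34 mg/L × 950,035 L = 28,820 g; ÷ 50 g/eq ÷ 2 = 288.2 mol Na₂CO₃.
Mass: 288.2 × 106 = 30,550 g.

30.6 kg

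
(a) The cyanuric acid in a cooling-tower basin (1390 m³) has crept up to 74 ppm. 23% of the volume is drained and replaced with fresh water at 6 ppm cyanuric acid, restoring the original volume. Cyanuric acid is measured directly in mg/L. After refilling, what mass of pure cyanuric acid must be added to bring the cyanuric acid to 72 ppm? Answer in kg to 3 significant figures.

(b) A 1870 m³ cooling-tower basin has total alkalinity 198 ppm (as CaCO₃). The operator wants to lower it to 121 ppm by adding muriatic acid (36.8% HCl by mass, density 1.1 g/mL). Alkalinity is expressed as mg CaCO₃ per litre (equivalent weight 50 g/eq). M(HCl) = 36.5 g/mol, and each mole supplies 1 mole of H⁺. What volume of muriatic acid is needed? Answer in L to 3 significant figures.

(a) Volume: 1390 m³ = 1,390,000 L.
(a) After draining 23% and refilling: 74 × 0.77 + 6 × 0.23 = 58.36 ppm.
(a) Deficit to target: 72 − 58.36 = 13.64 mg/L.
(a) Mass: 13.64 mg/L × 1,390,000 L = 18,960 g cyanuric acid.

(b) Volume: 1870 m³ = 1,870,000 L.
(b) Alkalinity to neutralize: (198 − 121) = 77 mg/L as CaCO₃ × 1,870,000 L = 144,000 g as CaCO₃.
(b) Equivalents of H⁺ required: 144,000 ÷ 50 g/eq = 2880 eq = 2880 mol HCl.
(b) Mass of HCl: 2880 × 36.5 = 105,100 g.
(b) Mass of 36.8% solution: 105,100 / 0.368 = 285,600 g.
(b) Volume: 285,600 g ÷ 1.1 g/mL = 259,700 mL.

(a) 19.0 kg; (b) 260 L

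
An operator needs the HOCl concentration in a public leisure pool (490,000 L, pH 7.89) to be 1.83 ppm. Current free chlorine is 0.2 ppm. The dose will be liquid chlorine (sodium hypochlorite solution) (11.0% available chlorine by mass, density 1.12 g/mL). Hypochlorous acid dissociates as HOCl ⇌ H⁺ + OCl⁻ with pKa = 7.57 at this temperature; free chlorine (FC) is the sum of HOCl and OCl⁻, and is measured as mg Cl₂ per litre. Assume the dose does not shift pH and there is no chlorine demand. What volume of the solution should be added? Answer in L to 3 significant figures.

[OCl⁻]/[HOCl] = 10^(pH − pKa) = 10^(7.89 − 7.57) = 2.089; fraction as HOCl = 1/(1 + 2.089) = 0.3237.
Free chlorine required for 1.83 ppm HOCl: 1.83 / 0.3237 = 5.653 ppm.
FC to add: 5.653 − 0.2 = 5.453 mg/L as Cl₂.
Cl₂ equivalent: 5.453 mg/L × 490,000 L = 2672 g.
Product at 11.0% available Cl: 2672 / 0.11 = 24,290 g.
Volume: 24,290 g ÷ 1.12 g/mL = 21,690 mL.

21.7 L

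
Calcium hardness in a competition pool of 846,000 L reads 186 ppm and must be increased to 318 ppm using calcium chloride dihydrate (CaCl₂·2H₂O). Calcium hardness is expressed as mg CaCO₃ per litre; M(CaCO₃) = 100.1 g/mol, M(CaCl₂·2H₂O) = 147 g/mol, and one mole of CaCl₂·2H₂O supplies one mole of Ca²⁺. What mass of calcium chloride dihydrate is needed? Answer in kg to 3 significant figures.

164 kg

Hardness to add: (318 − 186) = 132 mg/L as CaCO₃ × 846,000 L = 111,700 g as CaCO₃.
Moles of Ca²⁺ (1 mol Ca²⁺ ≡ 1 mol CaCO₃): 111,700 / 100.1 g/mol = 1116 mol.
Mass of CaCl₂·2H₂O: 1116 × 147 = 164,000 g.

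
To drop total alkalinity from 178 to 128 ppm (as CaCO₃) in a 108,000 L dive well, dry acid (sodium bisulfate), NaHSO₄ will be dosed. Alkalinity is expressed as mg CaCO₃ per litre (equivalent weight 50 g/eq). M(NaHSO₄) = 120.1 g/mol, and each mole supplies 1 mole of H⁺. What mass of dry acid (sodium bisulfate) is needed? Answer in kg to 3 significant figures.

13.0 kg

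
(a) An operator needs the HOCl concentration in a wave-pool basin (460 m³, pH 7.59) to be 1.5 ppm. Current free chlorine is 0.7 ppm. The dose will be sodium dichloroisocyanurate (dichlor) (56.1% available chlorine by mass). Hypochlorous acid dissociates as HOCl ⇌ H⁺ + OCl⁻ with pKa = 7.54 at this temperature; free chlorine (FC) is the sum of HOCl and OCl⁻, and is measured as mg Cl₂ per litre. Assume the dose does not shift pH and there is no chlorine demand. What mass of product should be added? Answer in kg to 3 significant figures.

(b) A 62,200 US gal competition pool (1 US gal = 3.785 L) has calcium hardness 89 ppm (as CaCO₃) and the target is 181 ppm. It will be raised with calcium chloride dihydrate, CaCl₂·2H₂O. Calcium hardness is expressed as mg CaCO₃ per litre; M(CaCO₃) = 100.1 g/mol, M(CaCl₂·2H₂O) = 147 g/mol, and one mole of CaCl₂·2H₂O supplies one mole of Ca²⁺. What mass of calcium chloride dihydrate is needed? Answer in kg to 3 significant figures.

(a) 2.04 kg; (b) 31.8 kg

(a) Volume: 460 m³ = 460,000 L.
(a) [OCl⁻]/[HOCl] = 10^(pH − pKa) = 10^(7.59 − 7.54) = 1.122; fraction as HOCl = 1/(1 + 1.122) = 0.4712.
(a) Free chlorine required for 1.5 ppm HOCl: 1.5 / 0.4712 = 3.183 ppm.
(a) FC to add: 3.183 − 0.7 = 2.483 mg/L as Cl₂.
(a) Cl₂ equivalent: 2.483 mg/L × 460,000 L = 1142 g.
(a) Product at 56.1% available Cl: 1142 / 0.561 = 2036 g.

(b) Volume: 62,200 US gal × 3.785 L/gal = 235,427 L.
(b) Hardness to add: (181 − 89) = 92 mg/L as CaCO₃ × 235,427 L = 21,660 g as CaCO₃.
(b) Moles of Ca²⁺ (1 mol Ca²⁺ ≡ 1 mol CaCO₃): 21,660 / 100.1 g/mol = 216.4 mol.
(b) Mass of CaCl₂·2H₂O: 216.4 × 147 = 31,810 g.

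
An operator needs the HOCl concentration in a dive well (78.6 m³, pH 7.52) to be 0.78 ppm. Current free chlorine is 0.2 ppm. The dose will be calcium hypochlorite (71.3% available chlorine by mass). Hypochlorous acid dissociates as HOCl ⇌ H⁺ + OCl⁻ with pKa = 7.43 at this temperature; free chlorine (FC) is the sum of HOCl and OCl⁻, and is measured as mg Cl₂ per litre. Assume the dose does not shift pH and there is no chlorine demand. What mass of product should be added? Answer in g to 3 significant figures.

170 g

Volume: 78.6 m³ = 78,600 L.
[OCl⁻]/[HOCl] = 10^(pH − pKa) = 10^(7.52 − 7.43) = 1.23; fraction as HOCl = 1/(1 + 1.23) = 0.4484.
Free chlorine required for 0.78 ppm HOCl: 0.78 / 0.4484 = 1.74 ppm.
FC to add: 1.74 − 0.2 = 1.54 mg/L as Cl₂.
Cl₂ equivalent: 1.54 mg/L × 78,600 L = 121 g.
Product at 71.3% available Cl: 121 / 0.713 = 169.7 g.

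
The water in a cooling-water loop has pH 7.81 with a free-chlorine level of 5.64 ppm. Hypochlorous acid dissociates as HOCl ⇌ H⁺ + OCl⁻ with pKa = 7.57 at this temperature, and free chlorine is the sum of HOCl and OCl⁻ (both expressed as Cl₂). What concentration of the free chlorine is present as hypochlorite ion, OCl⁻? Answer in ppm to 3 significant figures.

[OCl⁻]/[HOCl] = 10^(pH − pKa) = 10^(7.81 − 7.57) = 10^0.24 = 1.738.
Fraction as HOCl = 1 / (1 + 1.738) = 0.3653.
OCl⁻ = (1 − 0.3653) × 5.64 ppm = 3.58 ppm.

3.58 ppm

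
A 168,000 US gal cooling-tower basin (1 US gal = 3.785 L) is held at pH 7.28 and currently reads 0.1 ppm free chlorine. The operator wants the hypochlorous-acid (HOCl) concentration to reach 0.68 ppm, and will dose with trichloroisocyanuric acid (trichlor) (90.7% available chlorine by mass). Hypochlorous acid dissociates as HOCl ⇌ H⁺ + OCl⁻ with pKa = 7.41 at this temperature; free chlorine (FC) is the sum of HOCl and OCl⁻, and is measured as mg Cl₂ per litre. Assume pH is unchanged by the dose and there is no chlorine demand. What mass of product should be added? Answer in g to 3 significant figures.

Volume: 168,000 US gal × 3.785 L/gal = 635,880 L.
[OCl⁻]/[HOCl] = 10^(pH − pKa) = 10^(7.28 − 7.41) = 0.7413; fraction as HOCl = 1/(1 + 0.7413) = 0.5743.
Free chlorine required for 0.68 ppm HOCl: 0.68 / 0.5743 = 1.184 ppm.
FC to add: 1.184 − 0.1 = 1.084 mg/L as Cl₂.
Cl₂ equivalent: 1.084 mg/L × 635,880 L = 689.4 g.
Product at 90.7% available Cl: 689.4 / 0.907 = 760 g.

760 g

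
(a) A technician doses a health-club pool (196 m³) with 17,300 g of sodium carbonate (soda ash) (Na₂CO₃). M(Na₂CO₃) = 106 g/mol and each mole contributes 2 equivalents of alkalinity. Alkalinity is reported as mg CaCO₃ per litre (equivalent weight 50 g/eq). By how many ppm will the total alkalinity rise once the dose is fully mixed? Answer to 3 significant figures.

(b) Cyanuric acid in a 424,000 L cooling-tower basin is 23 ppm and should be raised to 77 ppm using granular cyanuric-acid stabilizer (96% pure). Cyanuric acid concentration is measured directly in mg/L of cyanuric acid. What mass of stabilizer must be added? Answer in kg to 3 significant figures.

(a) 83.3 ppm; (b) 23.9 kg

(a) Volume: 196 m³ = 196,000 L.
(a) Moles of Na₂CO₃: 17,300 g ÷ 106 g/mol = 163.2 mol → 326.4 eq of alkalinity.
(a) As CaCO₃: 326.4 eq × 50 g/eq = 16,320 g.
(a) Rise: 16,320 g / 196,000 L × 1000 = 83.27 mg/L.

(b) CYA to add: (77 − 23) = 54 mg/L × 424,000 L = 22,900 g cyanuric acid.
(b) At 96% purity: 22,900 / 0.96 = 23,850 g product.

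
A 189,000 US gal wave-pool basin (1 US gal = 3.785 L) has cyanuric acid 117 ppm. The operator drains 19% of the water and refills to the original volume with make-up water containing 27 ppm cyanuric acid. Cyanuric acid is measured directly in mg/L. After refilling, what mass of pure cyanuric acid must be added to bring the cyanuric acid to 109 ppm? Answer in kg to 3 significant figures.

Volume: 189,000 US gal × 3.785 L/gal = 715,365 L.
After draining 19% and refilling: 117 × 0.81 + 27 × 0.19 = 99.9 ppm.
Deficit to target: 109 − 99.9 = 9.1 mg/L.
Mass: 9.1 mg/L × 715,365 L = 6510 g cyanuric acid.

6.51 kg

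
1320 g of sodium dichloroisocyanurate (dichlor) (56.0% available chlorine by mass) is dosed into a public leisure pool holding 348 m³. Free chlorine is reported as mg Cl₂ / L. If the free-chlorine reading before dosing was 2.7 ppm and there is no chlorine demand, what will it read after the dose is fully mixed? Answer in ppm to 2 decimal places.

Volume: 348 m³ = 348,000 L.
Available chlorine delivered: 1320 g × 0.56 = 739.2 g as Cl₂.
Concentration rise: 739.2 g / 348,000 L = 2.124 mg/L = 2.12 ppm.
Final FC: 2.7 + 2.12 = 4.82 ppm.

4.82 ppm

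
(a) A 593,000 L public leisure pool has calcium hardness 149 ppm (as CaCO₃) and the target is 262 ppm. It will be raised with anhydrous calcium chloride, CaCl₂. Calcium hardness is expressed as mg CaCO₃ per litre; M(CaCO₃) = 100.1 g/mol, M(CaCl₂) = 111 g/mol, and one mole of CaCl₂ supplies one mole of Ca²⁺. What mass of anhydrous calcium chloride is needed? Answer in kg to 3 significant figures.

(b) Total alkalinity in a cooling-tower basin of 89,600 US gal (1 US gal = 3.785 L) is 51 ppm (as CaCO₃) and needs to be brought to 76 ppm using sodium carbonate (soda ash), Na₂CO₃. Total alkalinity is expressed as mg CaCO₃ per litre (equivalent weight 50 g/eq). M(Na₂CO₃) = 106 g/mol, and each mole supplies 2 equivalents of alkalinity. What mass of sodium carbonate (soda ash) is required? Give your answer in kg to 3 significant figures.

(a) 74.3 kg; (b) 8.99 kg

(a) Hardness to add: (262 − 149) = 113 mg/L as CaCO₃ × 593,000 L = 67,010 g as CaCO₃.
(a) Moles of Ca²⁺ (1 mol Ca²⁺ ≡ 1 mol CaCO₃): 67,010 / 100.1 g/mol = 669.4 mol.
(a) Mass of CaCl₂: 669.4 × 111 = 74,310 g.

(b) Volume: 89,600 US gal × 3.785 L/gal = 339,136 L.
(b) Alkalinity to add: (76 − 51) = 25 mg/L as CaCO₃ × 339,136 L = 8478 g as CaCO₃.
(b) Equivalents: 8478 g ÷ 50 g/eq = 169.6 eq.
(b) Each mole of Na₂CO₃ supplies 2 eq, so 169.6 / 2 = 84.78 mol.
(b) Mass: 84.78 mol × 106 g/mol = 8987 g.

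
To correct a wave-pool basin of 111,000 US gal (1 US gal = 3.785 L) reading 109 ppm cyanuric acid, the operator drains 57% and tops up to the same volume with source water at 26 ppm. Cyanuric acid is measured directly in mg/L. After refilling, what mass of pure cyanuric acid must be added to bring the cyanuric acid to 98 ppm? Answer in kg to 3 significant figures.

Volume: 111,000 US gal × 3.785 L/gal = 420,135 L.
After draining 57% and refilling: 109 × 0.43 + 26 × 0.57 = 61.69 ppm.
Deficit to target: 98 − 61.69 = 36.31 mg/L.
Mass: 36.31 mg/L × 420,135 L = 15,260 g cyanuric acid.

15.3 kg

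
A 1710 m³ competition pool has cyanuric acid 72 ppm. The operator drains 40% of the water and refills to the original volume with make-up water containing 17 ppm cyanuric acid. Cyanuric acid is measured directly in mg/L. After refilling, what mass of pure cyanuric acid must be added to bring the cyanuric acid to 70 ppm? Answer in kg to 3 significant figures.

Volume: 1710 m³ = 1,710,000 L.
After draining 40% and refilling: 72 × 0.60 + 17 × 0.40 = 50 ppm.
Deficit to target: 70 − 50 = 20 mg/L.
Mass: 20 mg/L × 1,710,000 L = 34,200 g cyanuric acid.

34.2 kg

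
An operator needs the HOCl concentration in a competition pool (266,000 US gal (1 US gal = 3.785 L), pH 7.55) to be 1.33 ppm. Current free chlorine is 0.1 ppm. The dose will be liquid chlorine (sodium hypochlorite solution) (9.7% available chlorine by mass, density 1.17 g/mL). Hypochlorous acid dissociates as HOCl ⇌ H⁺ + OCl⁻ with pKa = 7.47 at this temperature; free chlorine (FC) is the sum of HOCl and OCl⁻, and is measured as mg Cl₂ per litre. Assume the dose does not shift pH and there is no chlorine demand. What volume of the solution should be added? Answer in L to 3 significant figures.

25.1 L

Volume: 266,000 US gal × 3.785 L/gal = 1,006,810 L.
[OCl⁻]/[HOCl] = 10^(pH − pKa) = 10^(7.55 − 7.47) = 1.202; fraction as HOCl = 1/(1 + 1.202) = 0.4541.
Free chlorine required for 1.33 ppm HOCl: 1.33 / 0.4541 = 2.929 ppm.
FC to add: 2.929 − 0.1 = 2.829 mg/L as Cl₂.
Cl₂ equivalent: 2.829 mg/L × 1,006,810 L = 2848 g.
Product at 9.7% available Cl: 2848 / 0.097 = 29,360 g.
Volume: 29,360 g ÷ 1.17 g/mL = 25,100 mL.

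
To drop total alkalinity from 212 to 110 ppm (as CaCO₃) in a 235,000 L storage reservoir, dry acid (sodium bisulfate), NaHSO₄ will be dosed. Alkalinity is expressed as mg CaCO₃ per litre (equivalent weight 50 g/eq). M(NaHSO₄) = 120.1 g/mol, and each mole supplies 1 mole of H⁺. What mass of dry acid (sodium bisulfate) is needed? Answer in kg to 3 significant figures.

Alkalinity to neutralize: (212 − 110) = 102 mg/L as CaCO₃ × 235,000 L = 23,970 g as CaCO₃.
Equivalents of H⁺ required: 23,970 ÷ 50 g/eq = 479.4 eq = 479.4 mol NaHSO₄.
Mass of NaHSO₄: 479.4 × 120.1 = 57,580 g.

57.6 kg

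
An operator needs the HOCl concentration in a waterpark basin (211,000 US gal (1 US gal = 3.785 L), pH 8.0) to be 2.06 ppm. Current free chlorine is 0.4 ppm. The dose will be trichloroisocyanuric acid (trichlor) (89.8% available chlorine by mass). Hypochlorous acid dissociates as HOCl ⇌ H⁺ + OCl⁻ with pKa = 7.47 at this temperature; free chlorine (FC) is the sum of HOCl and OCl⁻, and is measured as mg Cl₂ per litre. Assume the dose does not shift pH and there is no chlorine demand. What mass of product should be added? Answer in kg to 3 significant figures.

7.68 kg

Volume: 211,000 US gal × 3.785 L/gal = 798,635 L.
[OCl⁻]/[HOCl] = 10^(pH − pKa) = 10^(8.0 − 7.47) = 3.388; fraction as HOCl = 1/(1 + 3.388) = 0.2279.
Free chlorine required for 2.06 ppm HOCl: 2.06 / 0.2279 = 9.04 ppm.
FC to add: 9.04 − 0.4 = 8.64 mg/L as Cl₂.
Cl₂ equivalent: 8.64 mg/L × 798,635 L = 6900 g.
Product at 89.8% available Cl: 6900 / 0.898 = 7684 g.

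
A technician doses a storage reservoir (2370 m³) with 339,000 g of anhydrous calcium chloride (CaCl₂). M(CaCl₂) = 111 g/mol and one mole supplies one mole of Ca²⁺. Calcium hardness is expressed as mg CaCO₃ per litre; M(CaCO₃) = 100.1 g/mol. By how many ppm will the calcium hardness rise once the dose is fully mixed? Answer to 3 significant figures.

129 ppm

Volume: 2370 m³ = 2,370,000 L.
Moles of Ca²⁺: 339,000 g ÷ 111 g/mol = 3054 mol.
As CaCO₃: 3054 mol × 100.1 g/mol = 305,700 g.
Rise: 305,700 g / 2,370,000 L × 1000 = 129 mg/L.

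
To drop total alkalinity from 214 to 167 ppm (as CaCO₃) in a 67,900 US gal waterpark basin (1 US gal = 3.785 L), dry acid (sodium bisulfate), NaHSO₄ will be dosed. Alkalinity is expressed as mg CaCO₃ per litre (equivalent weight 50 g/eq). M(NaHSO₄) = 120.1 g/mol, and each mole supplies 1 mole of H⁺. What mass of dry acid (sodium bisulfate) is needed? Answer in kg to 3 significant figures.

29.0 kg

Volume: 67,900 US gal × 3.785 L/gal = 257,002 L.
Alkalinity to neutralize: (214 − 167) = 47 mg/L as CaCO₃ × 257,002 L = 12,080 g as CaCO₃.
Equivalents of H⁺ required: 12,080 ÷ 50 g/eq = 241.6 eq = 241.6 mol NaHSO₄.
Mass of NaHSO₄: 241.6 × 120.1 = 29,010 g.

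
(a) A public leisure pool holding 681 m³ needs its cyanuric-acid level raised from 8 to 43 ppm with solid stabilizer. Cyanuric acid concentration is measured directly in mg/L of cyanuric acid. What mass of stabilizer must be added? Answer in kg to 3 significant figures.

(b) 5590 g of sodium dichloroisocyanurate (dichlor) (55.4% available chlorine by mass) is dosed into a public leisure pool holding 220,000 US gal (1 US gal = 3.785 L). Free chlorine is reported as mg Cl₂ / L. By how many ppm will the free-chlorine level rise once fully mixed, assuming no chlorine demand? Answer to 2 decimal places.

(a) Volume: 681 m³ = 681,000 L.
(a) CYA to add: (43 − 8) = 35 mg/L × 681,000 L = 23,840 g cyanuric acid.

(b) Volume: 220,000 US gal × 3.785 L/gal = 832,700 L.
(b) Available chlorine delivered: 5590 g × 0.554 = 3097 g as Cl₂.
(b) Concentration rise: 3097 g / 832,700 L = 3.719 mg/L = 3.72 ppm.

(a) 23.8 kg; (b) 3.72 ppm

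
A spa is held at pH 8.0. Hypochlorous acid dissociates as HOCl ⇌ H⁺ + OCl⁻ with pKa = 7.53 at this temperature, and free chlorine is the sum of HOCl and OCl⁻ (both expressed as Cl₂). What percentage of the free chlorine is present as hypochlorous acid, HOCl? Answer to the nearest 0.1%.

25.3%

[OCl⁻]/[HOCl] = 10^(pH − pKa) = 10^(8.0 − 7.53) = 10^0.47 = 2.951.
Fraction as HOCl = 1 / (1 + 2.951) = 0.2531.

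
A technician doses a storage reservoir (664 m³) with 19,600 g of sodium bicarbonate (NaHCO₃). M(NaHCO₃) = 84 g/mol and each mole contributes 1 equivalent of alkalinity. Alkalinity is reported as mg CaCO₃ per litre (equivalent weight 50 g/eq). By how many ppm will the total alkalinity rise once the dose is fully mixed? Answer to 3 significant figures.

17.6 ppm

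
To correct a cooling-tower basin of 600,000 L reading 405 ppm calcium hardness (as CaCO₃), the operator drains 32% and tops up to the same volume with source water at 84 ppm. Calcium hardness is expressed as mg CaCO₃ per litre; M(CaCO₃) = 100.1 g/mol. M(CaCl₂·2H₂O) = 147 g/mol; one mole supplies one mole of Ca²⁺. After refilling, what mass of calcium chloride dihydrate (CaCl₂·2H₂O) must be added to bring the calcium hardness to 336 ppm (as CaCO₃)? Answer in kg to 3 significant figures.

After draining 32% and refilling: 405 × 0.68 + 84 × 0.32 = 302.28 ppm.
Deficit to target: 336 − 302.28 = 33.72 mg/L.
As CaCO₃: 33.72 mg/L × 600,000 L = 20,230 g; ÷ 100.1 = 202.1 mol Ca²⁺.
Mass: 202.1 × 147 = 29,710 g.

29.7 kg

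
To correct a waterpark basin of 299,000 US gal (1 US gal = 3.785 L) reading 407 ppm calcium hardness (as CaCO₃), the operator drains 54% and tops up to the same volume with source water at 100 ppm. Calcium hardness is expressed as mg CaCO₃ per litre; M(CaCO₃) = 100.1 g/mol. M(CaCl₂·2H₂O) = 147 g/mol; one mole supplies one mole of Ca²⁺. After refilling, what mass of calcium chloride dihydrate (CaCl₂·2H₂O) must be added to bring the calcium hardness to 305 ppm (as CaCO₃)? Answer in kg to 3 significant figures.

106 kg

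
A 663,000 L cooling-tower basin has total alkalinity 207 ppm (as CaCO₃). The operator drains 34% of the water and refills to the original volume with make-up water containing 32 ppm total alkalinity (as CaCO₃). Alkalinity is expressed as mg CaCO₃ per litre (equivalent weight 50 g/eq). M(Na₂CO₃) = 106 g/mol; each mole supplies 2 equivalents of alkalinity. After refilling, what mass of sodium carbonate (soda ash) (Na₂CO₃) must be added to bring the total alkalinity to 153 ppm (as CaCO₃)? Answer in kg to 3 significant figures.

3.87 kg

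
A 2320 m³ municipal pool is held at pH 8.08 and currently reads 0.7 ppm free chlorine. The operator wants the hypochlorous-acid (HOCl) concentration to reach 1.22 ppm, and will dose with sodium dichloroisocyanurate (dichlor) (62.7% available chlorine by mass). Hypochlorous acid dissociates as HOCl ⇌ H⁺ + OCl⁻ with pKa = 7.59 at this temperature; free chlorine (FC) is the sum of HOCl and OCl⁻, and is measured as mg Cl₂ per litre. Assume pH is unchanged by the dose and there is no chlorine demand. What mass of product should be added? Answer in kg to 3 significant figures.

Volume: 2320 m³ = 2,320,000 L.
[OCl⁻]/[HOCl] = 10^(pH − pKa) = 10^(8.08 − 7.59) = 3.09; fraction as HOCl = 1/(1 + 3.09) = 0.2445.
Free chlorine required for 1.22 ppm HOCl: 1.22 / 0.2445 = 4.99 ppm.
FC to add: 4.99 − 0.7 = 4.29 mg/L as Cl₂.
Cl₂ equivalent: 4.29 mg/L × 2,320,000 L = 9953 g.
Product at 62.7% available Cl: 9953 / 0.627 = 15,870 g.

15.9 kg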